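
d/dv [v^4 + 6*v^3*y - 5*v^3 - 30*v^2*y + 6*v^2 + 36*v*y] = 4*v^3 + 18*v^2*y - 15*v^2 - 60*v*y + 12*v + 36*y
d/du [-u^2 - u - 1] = -2*u - 1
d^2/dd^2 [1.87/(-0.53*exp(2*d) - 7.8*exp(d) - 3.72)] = (-1.87*(1.06*exp(d) + 7.8)*(2.12*exp(d) + 15.6)*exp(d) + (3.9644*exp(d) + 14.586)*(0.53*exp(2*d) + 7.8*exp(d) + 3.72))*exp(d)/(0.53*exp(2*d) + 7.8*exp(d) + 3.72)^3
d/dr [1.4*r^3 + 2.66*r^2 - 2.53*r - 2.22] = 4.2*r^2 + 5.32*r - 2.53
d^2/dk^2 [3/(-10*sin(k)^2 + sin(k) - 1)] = 3*(400*sin(k)^4 - 30*sin(k)^3 - 639*sin(k)^2 + 61*sin(k) + 18)/(10*sin(k)^2 - sin(k) + 1)^3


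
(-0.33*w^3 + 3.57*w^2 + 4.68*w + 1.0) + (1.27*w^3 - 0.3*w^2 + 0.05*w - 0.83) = 0.94*w^3 + 3.27*w^2 + 4.73*w + 0.17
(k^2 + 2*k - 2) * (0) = 0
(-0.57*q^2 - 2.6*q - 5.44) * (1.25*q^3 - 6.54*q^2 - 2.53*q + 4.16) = -0.7125*q^5 + 0.4778*q^4 + 11.6461*q^3 + 39.7844*q^2 + 2.9472*q - 22.6304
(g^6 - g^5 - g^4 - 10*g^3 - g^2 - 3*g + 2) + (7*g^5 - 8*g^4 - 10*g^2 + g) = g^6 + 6*g^5 - 9*g^4 - 10*g^3 - 11*g^2 - 2*g + 2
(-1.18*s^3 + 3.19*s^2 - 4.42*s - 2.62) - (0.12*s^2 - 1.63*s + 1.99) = -1.18*s^3 + 3.07*s^2 - 2.79*s - 4.61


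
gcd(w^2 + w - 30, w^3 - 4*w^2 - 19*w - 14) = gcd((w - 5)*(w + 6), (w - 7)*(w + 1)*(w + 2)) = 1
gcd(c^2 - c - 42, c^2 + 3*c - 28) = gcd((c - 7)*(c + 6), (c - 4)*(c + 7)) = 1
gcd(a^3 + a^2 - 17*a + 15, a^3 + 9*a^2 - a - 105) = a^2 + 2*a - 15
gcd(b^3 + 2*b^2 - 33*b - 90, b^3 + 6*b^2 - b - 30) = b^2 + 8*b + 15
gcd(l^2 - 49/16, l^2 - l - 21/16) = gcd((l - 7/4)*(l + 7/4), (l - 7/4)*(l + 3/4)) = l - 7/4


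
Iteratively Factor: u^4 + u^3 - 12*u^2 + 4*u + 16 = (u - 2)*(u^3 + 3*u^2 - 6*u - 8) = (u - 2)^2*(u^2 + 5*u + 4) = (u - 2)^2*(u + 1)*(u + 4)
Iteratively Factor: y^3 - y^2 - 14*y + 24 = (y + 4)*(y^2 - 5*y + 6) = (y - 3)*(y + 4)*(y - 2)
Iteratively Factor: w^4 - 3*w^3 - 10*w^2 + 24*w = (w - 4)*(w^3 + w^2 - 6*w) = (w - 4)*(w - 2)*(w^2 + 3*w) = w*(w - 4)*(w - 2)*(w + 3)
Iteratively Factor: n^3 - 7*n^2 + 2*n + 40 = (n - 5)*(n^2 - 2*n - 8) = (n - 5)*(n + 2)*(n - 4)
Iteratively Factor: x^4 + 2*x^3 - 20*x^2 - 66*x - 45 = (x + 3)*(x^3 - x^2 - 17*x - 15) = (x + 1)*(x + 3)*(x^2 - 2*x - 15) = (x + 1)*(x + 3)^2*(x - 5)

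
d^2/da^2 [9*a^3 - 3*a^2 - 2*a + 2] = 54*a - 6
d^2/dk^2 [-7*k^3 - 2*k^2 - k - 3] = -42*k - 4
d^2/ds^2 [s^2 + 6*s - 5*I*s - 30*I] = 2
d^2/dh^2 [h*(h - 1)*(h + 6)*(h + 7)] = 12*h^2 + 72*h + 58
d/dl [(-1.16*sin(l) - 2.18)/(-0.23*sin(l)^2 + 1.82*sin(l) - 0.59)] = (-0.2668*sin(l)^2 - 1.0028*sin(l) + 4.652)*cos(l)/(0.0529*sin(l)^4 - 0.8372*sin(l)^3 + 3.5838*sin(l)^2 - 2.1476*sin(l) + 0.3481)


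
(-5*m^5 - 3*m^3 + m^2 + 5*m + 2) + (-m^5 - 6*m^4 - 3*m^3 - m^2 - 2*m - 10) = -6*m^5 - 6*m^4 - 6*m^3 + 3*m - 8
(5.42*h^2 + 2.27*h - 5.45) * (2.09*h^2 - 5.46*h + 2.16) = 11.3278*h^4 - 24.8489*h^3 - 12.0775*h^2 + 34.6602*h - 11.772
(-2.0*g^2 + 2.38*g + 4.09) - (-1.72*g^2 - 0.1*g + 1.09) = -0.28*g^2 + 2.48*g + 3.0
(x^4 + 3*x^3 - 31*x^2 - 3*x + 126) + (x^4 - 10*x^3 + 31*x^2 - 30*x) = 2*x^4 - 7*x^3 - 33*x + 126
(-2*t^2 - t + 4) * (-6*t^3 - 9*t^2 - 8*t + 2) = 12*t^5 + 24*t^4 + t^3 - 32*t^2 - 34*t + 8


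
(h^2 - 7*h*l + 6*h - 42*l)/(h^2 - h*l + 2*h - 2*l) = (h^2 - 7*h*l + 6*h - 42*l)/(h^2 - h*l + 2*h - 2*l)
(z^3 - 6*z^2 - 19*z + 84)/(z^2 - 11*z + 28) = (z^2 + z - 12)/(z - 4)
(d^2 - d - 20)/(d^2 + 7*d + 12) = (d - 5)/(d + 3)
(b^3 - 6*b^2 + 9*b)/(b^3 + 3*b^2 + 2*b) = (b^2 - 6*b + 9)/(b^2 + 3*b + 2)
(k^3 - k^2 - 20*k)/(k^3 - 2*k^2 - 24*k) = (k - 5)/(k - 6)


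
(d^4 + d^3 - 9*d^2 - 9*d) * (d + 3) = d^5 + 4*d^4 - 6*d^3 - 36*d^2 - 27*d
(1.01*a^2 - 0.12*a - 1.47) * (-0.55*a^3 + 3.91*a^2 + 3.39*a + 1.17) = -0.5555*a^5 + 4.0151*a^4 + 3.7632*a^3 - 4.9728*a^2 - 5.1237*a - 1.7199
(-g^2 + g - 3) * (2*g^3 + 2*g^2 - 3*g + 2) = -2*g^5 - g^3 - 11*g^2 + 11*g - 6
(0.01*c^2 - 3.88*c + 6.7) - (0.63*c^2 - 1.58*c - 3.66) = -0.62*c^2 - 2.3*c + 10.36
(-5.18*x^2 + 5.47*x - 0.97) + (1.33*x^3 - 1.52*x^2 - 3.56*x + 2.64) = 1.33*x^3 - 6.7*x^2 + 1.91*x + 1.67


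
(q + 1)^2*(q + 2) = q^3 + 4*q^2 + 5*q + 2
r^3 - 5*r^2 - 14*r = r*(r - 7)*(r + 2)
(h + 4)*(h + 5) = h^2 + 9*h + 20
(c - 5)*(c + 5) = c^2 - 25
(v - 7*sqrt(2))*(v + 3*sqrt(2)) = v^2 - 4*sqrt(2)*v - 42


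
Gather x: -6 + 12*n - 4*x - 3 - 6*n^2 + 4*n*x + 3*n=-6*n^2 + 15*n + x*(4*n - 4) - 9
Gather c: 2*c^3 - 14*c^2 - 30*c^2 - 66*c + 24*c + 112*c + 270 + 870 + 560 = 2*c^3 - 44*c^2 + 70*c + 1700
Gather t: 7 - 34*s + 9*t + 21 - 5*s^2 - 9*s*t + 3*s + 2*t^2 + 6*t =-5*s^2 - 31*s + 2*t^2 + t*(15 - 9*s) + 28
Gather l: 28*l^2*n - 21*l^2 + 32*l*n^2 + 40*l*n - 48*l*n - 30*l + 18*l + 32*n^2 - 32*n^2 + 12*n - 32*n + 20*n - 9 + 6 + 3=l^2*(28*n - 21) + l*(32*n^2 - 8*n - 12)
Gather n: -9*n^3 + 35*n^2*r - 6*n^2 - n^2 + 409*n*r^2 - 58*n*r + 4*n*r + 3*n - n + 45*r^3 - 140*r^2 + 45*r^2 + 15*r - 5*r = -9*n^3 + n^2*(35*r - 7) + n*(409*r^2 - 54*r + 2) + 45*r^3 - 95*r^2 + 10*r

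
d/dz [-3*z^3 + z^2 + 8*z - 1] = -9*z^2 + 2*z + 8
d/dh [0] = 0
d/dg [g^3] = 3*g^2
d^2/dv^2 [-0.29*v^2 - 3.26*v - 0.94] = -0.580000000000000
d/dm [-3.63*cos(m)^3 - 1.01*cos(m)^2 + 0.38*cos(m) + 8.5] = (10.89*cos(m)^2 + 2.02*cos(m) - 0.38)*sin(m)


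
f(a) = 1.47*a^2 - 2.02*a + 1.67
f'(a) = 2.94*a - 2.02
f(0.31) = 1.19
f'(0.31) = -1.11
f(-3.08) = 21.84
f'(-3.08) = -11.08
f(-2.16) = 12.89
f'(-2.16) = -8.37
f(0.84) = 1.01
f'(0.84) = 0.45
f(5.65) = 37.18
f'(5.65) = 14.59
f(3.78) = 15.04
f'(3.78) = 9.09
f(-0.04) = 1.75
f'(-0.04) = -2.14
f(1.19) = 1.35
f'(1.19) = 1.48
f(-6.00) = 66.71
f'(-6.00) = -19.66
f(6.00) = 42.47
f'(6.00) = 15.62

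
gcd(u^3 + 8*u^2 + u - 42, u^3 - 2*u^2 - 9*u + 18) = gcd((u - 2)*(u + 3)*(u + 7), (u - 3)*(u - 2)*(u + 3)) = u^2 + u - 6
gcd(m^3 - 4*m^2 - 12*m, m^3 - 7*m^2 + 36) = m^2 - 4*m - 12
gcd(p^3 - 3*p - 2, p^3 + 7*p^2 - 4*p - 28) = p - 2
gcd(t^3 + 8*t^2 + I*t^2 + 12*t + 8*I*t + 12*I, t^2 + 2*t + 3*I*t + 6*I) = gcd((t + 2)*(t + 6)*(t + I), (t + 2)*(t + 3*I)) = t + 2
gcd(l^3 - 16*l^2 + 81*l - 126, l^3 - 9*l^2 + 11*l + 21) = l^2 - 10*l + 21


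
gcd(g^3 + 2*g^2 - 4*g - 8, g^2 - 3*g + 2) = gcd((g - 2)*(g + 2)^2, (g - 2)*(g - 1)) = g - 2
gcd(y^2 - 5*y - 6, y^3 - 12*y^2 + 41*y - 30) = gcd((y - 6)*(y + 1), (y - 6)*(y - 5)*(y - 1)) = y - 6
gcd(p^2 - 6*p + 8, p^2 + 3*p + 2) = 1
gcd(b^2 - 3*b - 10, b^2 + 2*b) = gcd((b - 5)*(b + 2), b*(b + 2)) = b + 2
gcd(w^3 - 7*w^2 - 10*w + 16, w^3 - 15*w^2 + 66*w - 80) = w - 8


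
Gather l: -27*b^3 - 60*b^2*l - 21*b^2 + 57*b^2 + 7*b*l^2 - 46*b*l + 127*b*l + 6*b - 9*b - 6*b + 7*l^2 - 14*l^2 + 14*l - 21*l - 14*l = -27*b^3 + 36*b^2 - 9*b + l^2*(7*b - 7) + l*(-60*b^2 + 81*b - 21)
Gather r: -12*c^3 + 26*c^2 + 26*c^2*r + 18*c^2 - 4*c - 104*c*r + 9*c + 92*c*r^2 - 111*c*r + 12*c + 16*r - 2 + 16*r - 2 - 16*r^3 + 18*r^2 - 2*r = -12*c^3 + 44*c^2 + 17*c - 16*r^3 + r^2*(92*c + 18) + r*(26*c^2 - 215*c + 30) - 4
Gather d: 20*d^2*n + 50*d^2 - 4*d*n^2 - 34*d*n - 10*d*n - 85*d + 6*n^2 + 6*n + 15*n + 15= d^2*(20*n + 50) + d*(-4*n^2 - 44*n - 85) + 6*n^2 + 21*n + 15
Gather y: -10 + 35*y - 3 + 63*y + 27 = 98*y + 14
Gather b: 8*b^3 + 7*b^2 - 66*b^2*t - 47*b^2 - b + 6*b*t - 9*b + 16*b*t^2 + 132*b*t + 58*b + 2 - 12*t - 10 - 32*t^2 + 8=8*b^3 + b^2*(-66*t - 40) + b*(16*t^2 + 138*t + 48) - 32*t^2 - 12*t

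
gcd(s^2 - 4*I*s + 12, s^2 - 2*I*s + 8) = s + 2*I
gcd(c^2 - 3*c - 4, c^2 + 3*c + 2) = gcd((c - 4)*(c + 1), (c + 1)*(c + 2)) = c + 1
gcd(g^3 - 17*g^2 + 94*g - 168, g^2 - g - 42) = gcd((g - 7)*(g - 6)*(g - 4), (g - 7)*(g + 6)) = g - 7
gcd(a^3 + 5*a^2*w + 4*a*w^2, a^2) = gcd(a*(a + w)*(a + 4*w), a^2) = a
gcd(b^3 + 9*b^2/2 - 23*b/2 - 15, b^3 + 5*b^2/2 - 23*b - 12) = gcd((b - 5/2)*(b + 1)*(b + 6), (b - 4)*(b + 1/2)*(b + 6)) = b + 6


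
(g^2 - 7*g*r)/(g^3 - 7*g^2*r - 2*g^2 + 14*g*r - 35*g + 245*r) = g/(g^2 - 2*g - 35)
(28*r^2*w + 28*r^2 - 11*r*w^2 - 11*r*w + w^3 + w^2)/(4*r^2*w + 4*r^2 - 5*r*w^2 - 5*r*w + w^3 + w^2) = (7*r - w)/(r - w)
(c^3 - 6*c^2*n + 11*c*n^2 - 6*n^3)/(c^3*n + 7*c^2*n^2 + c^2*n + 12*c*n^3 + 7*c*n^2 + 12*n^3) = (c^3 - 6*c^2*n + 11*c*n^2 - 6*n^3)/(n*(c^3 + 7*c^2*n + c^2 + 12*c*n^2 + 7*c*n + 12*n^2))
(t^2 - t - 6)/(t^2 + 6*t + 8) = (t - 3)/(t + 4)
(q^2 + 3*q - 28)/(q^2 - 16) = (q + 7)/(q + 4)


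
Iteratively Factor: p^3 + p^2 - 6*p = (p + 3)*(p^2 - 2*p) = (p - 2)*(p + 3)*(p)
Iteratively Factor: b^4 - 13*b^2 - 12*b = (b)*(b^3 - 13*b - 12) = b*(b + 1)*(b^2 - b - 12) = b*(b - 4)*(b + 1)*(b + 3)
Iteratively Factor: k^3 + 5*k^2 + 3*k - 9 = (k + 3)*(k^2 + 2*k - 3) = (k + 3)^2*(k - 1)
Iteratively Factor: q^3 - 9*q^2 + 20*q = (q)*(q^2 - 9*q + 20) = q*(q - 4)*(q - 5)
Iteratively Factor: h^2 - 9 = (h - 3)*(h + 3)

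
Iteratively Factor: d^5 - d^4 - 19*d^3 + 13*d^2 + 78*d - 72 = (d - 4)*(d^4 + 3*d^3 - 7*d^2 - 15*d + 18) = (d - 4)*(d - 2)*(d^3 + 5*d^2 + 3*d - 9) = (d - 4)*(d - 2)*(d + 3)*(d^2 + 2*d - 3) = (d - 4)*(d - 2)*(d - 1)*(d + 3)*(d + 3)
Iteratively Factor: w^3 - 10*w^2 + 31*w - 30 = (w - 3)*(w^2 - 7*w + 10) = (w - 5)*(w - 3)*(w - 2)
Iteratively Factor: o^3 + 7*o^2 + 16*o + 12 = (o + 2)*(o^2 + 5*o + 6) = (o + 2)*(o + 3)*(o + 2)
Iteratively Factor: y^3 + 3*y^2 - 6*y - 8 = (y + 4)*(y^2 - y - 2) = (y - 2)*(y + 4)*(y + 1)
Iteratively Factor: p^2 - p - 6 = (p + 2)*(p - 3)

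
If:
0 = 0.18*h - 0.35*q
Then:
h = 1.94444444444444*q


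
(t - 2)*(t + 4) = t^2 + 2*t - 8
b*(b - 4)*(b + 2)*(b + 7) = b^4 + 5*b^3 - 22*b^2 - 56*b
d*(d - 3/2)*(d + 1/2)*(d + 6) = d^4 + 5*d^3 - 27*d^2/4 - 9*d/2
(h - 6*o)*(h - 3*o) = h^2 - 9*h*o + 18*o^2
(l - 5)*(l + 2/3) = l^2 - 13*l/3 - 10/3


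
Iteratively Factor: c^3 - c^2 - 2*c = (c + 1)*(c^2 - 2*c) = (c - 2)*(c + 1)*(c)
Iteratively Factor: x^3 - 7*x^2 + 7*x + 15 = (x + 1)*(x^2 - 8*x + 15) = (x - 3)*(x + 1)*(x - 5)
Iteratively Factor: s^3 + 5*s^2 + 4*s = (s + 1)*(s^2 + 4*s) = s*(s + 1)*(s + 4)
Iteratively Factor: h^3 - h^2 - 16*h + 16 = (h + 4)*(h^2 - 5*h + 4) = (h - 4)*(h + 4)*(h - 1)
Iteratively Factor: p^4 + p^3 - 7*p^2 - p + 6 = (p + 1)*(p^3 - 7*p + 6) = (p + 1)*(p + 3)*(p^2 - 3*p + 2) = (p - 1)*(p + 1)*(p + 3)*(p - 2)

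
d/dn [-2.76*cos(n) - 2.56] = 2.76*sin(n)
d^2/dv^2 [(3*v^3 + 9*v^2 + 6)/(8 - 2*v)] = 3*(-v^3 + 12*v^2 - 48*v - 50)/(v^3 - 12*v^2 + 48*v - 64)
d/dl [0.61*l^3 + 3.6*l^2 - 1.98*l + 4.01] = 1.83*l^2 + 7.2*l - 1.98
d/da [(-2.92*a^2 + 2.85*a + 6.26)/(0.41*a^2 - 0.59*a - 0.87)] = (0.5543*a^2 - 0.0523999999999996*a + 1.2139)/(0.1681*a^4 - 0.4838*a^3 - 0.3653*a^2 + 1.0266*a + 0.7569)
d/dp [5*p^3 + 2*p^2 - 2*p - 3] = 15*p^2 + 4*p - 2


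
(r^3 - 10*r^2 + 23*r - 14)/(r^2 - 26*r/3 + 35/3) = 3*(r^2 - 3*r + 2)/(3*r - 5)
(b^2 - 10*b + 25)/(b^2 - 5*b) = (b - 5)/b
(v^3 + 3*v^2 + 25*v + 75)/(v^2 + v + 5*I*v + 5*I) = (v^2 + v*(3 - 5*I) - 15*I)/(v + 1)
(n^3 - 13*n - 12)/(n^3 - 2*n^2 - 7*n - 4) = (n + 3)/(n + 1)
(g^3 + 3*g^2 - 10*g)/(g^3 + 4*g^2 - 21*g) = (g^2 + 3*g - 10)/(g^2 + 4*g - 21)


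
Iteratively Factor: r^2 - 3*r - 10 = (r - 5)*(r + 2)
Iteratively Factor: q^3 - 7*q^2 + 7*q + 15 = (q - 3)*(q^2 - 4*q - 5) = (q - 3)*(q + 1)*(q - 5)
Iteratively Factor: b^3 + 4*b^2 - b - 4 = (b + 1)*(b^2 + 3*b - 4) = (b - 1)*(b + 1)*(b + 4)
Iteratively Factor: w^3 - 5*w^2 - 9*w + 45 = (w - 5)*(w^2 - 9) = (w - 5)*(w + 3)*(w - 3)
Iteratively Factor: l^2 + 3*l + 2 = (l + 2)*(l + 1)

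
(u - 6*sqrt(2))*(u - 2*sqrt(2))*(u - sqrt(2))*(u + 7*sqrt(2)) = u^4 - 2*sqrt(2)*u^3 - 86*u^2 + 256*sqrt(2)*u - 336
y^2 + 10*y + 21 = (y + 3)*(y + 7)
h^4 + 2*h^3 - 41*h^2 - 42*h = h*(h - 6)*(h + 1)*(h + 7)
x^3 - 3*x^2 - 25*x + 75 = (x - 5)*(x - 3)*(x + 5)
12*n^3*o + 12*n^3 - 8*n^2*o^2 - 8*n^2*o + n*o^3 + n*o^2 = (-6*n + o)*(-2*n + o)*(n*o + n)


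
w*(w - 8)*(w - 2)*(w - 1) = w^4 - 11*w^3 + 26*w^2 - 16*w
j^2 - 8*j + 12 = (j - 6)*(j - 2)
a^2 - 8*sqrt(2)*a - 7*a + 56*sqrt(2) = (a - 7)*(a - 8*sqrt(2))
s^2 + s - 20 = (s - 4)*(s + 5)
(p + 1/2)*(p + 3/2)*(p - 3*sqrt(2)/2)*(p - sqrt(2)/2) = p^4 - 2*sqrt(2)*p^3 + 2*p^3 - 4*sqrt(2)*p^2 + 9*p^2/4 - 3*sqrt(2)*p/2 + 3*p + 9/8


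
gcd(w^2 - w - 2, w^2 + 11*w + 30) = 1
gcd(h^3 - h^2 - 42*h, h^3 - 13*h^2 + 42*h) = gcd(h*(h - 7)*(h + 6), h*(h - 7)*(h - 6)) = h^2 - 7*h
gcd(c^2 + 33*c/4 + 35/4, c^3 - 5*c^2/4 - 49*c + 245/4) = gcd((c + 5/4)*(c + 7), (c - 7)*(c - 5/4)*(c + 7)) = c + 7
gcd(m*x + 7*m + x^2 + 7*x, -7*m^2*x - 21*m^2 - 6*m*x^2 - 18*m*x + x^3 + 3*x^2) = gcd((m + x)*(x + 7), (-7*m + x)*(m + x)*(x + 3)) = m + x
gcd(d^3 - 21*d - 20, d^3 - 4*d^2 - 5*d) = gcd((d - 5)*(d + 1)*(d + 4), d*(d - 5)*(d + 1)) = d^2 - 4*d - 5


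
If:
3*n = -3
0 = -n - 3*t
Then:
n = -1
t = 1/3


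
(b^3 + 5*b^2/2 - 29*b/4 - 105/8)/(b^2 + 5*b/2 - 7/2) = (b^2 - b - 15/4)/(b - 1)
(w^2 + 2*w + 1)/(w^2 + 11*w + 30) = (w^2 + 2*w + 1)/(w^2 + 11*w + 30)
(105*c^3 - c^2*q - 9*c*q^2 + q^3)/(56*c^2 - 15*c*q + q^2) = (-15*c^2 - 2*c*q + q^2)/(-8*c + q)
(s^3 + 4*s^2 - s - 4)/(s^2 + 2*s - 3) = (s^2 + 5*s + 4)/(s + 3)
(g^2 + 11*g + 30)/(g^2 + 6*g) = (g + 5)/g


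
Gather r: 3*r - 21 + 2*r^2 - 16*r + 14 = 2*r^2 - 13*r - 7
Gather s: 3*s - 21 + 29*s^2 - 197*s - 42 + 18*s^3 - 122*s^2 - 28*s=18*s^3 - 93*s^2 - 222*s - 63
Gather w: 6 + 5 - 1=10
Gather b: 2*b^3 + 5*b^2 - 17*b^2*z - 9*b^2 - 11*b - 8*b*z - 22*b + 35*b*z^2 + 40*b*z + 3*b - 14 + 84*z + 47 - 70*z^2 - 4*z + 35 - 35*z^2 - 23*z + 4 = 2*b^3 + b^2*(-17*z - 4) + b*(35*z^2 + 32*z - 30) - 105*z^2 + 57*z + 72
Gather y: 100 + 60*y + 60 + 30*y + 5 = 90*y + 165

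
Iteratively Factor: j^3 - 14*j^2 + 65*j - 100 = (j - 4)*(j^2 - 10*j + 25) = (j - 5)*(j - 4)*(j - 5)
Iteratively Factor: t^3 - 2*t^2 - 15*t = (t - 5)*(t^2 + 3*t) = t*(t - 5)*(t + 3)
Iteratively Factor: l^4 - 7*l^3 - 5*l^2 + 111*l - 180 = (l - 3)*(l^3 - 4*l^2 - 17*l + 60) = (l - 3)^2*(l^2 - l - 20) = (l - 3)^2*(l + 4)*(l - 5)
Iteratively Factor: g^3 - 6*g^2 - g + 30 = (g - 5)*(g^2 - g - 6) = (g - 5)*(g + 2)*(g - 3)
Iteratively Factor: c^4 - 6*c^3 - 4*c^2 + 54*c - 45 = (c - 3)*(c^3 - 3*c^2 - 13*c + 15) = (c - 5)*(c - 3)*(c^2 + 2*c - 3) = (c - 5)*(c - 3)*(c - 1)*(c + 3)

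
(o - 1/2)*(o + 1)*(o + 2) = o^3 + 5*o^2/2 + o/2 - 1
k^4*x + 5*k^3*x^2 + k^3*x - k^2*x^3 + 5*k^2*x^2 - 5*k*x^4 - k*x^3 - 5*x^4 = (k - x)*(k + x)*(k + 5*x)*(k*x + x)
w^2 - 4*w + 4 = (w - 2)^2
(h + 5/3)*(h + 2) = h^2 + 11*h/3 + 10/3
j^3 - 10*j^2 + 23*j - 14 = (j - 7)*(j - 2)*(j - 1)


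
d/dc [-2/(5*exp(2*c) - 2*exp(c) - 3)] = (20*exp(c) - 4)*exp(c)/(-5*exp(2*c) + 2*exp(c) + 3)^2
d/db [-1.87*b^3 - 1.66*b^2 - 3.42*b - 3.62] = -5.61*b^2 - 3.32*b - 3.42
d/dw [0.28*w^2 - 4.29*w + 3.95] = 0.56*w - 4.29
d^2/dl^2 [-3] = 0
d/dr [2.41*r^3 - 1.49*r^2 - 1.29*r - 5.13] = 7.23*r^2 - 2.98*r - 1.29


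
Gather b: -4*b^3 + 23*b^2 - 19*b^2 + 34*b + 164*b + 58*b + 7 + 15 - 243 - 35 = -4*b^3 + 4*b^2 + 256*b - 256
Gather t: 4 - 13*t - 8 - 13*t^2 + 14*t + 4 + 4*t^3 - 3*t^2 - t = 4*t^3 - 16*t^2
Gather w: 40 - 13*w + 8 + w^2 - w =w^2 - 14*w + 48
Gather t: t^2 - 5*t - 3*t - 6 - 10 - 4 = t^2 - 8*t - 20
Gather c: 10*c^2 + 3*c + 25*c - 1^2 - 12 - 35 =10*c^2 + 28*c - 48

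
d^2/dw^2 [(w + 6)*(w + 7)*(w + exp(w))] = w^2*exp(w) + 17*w*exp(w) + 6*w + 70*exp(w) + 26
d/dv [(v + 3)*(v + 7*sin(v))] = v + (v + 3)*(7*cos(v) + 1) + 7*sin(v)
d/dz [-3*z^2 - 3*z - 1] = -6*z - 3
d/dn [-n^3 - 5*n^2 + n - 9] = -3*n^2 - 10*n + 1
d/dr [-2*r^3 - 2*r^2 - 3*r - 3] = -6*r^2 - 4*r - 3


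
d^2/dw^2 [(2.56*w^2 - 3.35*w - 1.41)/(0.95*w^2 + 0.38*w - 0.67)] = (-7.89507*w^3 + 2.14149*w^2 - 15.84771*w - 1.60959)/(0.857375*w^6 + 1.02885*w^5 - 1.402485*w^4 - 1.396348*w^3 + 0.989121*w^2 + 0.511746*w - 0.300763)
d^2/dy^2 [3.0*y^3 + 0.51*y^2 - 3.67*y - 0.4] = 18.0*y + 1.02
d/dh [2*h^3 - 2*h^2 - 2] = 2*h*(3*h - 2)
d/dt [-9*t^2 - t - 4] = -18*t - 1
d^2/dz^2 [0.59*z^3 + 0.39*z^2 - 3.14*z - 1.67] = 3.54*z + 0.78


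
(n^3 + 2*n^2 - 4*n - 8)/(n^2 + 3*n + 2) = (n^2 - 4)/(n + 1)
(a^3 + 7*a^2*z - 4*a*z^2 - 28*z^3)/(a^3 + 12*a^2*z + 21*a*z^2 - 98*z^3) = (a + 2*z)/(a + 7*z)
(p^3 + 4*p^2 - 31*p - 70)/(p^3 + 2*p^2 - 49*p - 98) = (p - 5)/(p - 7)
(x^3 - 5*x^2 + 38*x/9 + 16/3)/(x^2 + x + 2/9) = (3*x^2 - 17*x + 24)/(3*x + 1)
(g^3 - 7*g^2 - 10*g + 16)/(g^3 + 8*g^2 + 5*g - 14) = (g - 8)/(g + 7)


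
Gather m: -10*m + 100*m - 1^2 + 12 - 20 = 90*m - 9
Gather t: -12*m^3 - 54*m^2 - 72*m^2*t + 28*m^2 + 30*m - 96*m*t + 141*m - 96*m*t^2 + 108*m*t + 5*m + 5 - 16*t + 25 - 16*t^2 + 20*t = -12*m^3 - 26*m^2 + 176*m + t^2*(-96*m - 16) + t*(-72*m^2 + 12*m + 4) + 30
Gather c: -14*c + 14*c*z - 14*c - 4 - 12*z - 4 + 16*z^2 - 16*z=c*(14*z - 28) + 16*z^2 - 28*z - 8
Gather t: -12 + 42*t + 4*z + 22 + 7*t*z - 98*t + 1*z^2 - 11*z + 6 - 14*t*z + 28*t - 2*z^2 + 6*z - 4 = t*(-7*z - 28) - z^2 - z + 12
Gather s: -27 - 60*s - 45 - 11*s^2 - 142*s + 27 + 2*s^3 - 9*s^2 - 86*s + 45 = 2*s^3 - 20*s^2 - 288*s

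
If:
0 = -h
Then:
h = 0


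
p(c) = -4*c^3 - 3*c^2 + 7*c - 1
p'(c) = -12*c^2 - 6*c + 7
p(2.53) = -67.27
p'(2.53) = -84.99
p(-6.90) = 1121.91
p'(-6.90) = -522.92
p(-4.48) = 267.09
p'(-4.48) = -206.96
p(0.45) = 1.18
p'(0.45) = 1.87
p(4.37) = -361.51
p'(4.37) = -248.38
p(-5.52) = 541.74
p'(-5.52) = -325.52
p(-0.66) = -5.78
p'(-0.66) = 5.73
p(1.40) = -8.06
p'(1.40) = -24.92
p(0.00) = -1.00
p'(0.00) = 7.00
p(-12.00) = 6395.00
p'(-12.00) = -1649.00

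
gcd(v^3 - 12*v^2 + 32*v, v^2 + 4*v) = v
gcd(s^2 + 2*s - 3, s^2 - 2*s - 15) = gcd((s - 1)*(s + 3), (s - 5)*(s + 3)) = s + 3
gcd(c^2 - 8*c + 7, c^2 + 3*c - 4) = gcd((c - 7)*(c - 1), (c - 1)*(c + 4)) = c - 1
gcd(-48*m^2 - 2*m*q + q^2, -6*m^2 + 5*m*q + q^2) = 6*m + q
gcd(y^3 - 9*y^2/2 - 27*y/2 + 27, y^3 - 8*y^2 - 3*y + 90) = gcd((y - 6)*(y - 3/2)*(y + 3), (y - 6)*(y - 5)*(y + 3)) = y^2 - 3*y - 18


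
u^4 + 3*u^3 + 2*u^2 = u^2*(u + 1)*(u + 2)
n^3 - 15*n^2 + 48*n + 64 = (n - 8)^2*(n + 1)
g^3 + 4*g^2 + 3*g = g*(g + 1)*(g + 3)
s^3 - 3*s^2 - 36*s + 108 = (s - 6)*(s - 3)*(s + 6)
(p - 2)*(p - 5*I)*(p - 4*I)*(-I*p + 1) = -I*p^4 - 8*p^3 + 2*I*p^3 + 16*p^2 + 11*I*p^2 - 20*p - 22*I*p + 40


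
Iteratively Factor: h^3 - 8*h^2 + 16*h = (h - 4)*(h^2 - 4*h) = h*(h - 4)*(h - 4)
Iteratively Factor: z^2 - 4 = (z + 2)*(z - 2)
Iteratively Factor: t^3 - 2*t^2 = (t)*(t^2 - 2*t) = t^2*(t - 2)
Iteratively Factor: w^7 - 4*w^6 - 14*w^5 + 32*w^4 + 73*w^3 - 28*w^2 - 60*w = (w - 5)*(w^6 + w^5 - 9*w^4 - 13*w^3 + 8*w^2 + 12*w) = (w - 5)*(w + 1)*(w^5 - 9*w^3 - 4*w^2 + 12*w) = (w - 5)*(w + 1)*(w + 2)*(w^4 - 2*w^3 - 5*w^2 + 6*w) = (w - 5)*(w - 1)*(w + 1)*(w + 2)*(w^3 - w^2 - 6*w) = (w - 5)*(w - 1)*(w + 1)*(w + 2)^2*(w^2 - 3*w) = (w - 5)*(w - 3)*(w - 1)*(w + 1)*(w + 2)^2*(w)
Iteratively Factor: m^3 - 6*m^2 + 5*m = (m)*(m^2 - 6*m + 5) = m*(m - 5)*(m - 1)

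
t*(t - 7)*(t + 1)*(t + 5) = t^4 - t^3 - 37*t^2 - 35*t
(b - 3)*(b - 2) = b^2 - 5*b + 6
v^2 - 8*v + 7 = (v - 7)*(v - 1)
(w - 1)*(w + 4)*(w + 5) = w^3 + 8*w^2 + 11*w - 20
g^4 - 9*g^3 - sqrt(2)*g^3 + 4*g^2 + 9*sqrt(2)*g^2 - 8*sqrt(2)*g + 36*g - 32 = (g - 8)*(g - 1)*(g - 2*sqrt(2))*(g + sqrt(2))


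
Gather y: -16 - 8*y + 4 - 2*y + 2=-10*y - 10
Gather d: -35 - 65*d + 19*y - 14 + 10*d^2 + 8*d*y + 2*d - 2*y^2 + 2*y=10*d^2 + d*(8*y - 63) - 2*y^2 + 21*y - 49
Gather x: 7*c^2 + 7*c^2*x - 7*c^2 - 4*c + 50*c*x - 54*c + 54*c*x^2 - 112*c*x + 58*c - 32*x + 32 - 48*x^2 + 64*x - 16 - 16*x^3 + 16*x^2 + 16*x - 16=-16*x^3 + x^2*(54*c - 32) + x*(7*c^2 - 62*c + 48)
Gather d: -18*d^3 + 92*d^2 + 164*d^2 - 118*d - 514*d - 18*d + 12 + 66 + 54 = -18*d^3 + 256*d^2 - 650*d + 132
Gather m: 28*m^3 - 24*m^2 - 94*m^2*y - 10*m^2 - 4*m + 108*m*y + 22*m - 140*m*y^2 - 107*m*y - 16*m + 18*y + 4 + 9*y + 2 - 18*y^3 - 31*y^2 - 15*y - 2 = 28*m^3 + m^2*(-94*y - 34) + m*(-140*y^2 + y + 2) - 18*y^3 - 31*y^2 + 12*y + 4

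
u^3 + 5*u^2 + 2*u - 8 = (u - 1)*(u + 2)*(u + 4)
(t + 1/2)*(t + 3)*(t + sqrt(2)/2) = t^3 + sqrt(2)*t^2/2 + 7*t^2/2 + 3*t/2 + 7*sqrt(2)*t/4 + 3*sqrt(2)/4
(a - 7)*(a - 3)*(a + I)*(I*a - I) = I*a^4 - a^3 - 11*I*a^3 + 11*a^2 + 31*I*a^2 - 31*a - 21*I*a + 21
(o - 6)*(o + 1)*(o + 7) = o^3 + 2*o^2 - 41*o - 42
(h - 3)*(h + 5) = h^2 + 2*h - 15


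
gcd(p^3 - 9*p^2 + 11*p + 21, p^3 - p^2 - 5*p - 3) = p^2 - 2*p - 3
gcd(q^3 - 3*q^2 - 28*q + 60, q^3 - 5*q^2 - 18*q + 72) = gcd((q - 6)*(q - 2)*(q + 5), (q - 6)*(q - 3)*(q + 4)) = q - 6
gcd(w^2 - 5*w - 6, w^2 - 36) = w - 6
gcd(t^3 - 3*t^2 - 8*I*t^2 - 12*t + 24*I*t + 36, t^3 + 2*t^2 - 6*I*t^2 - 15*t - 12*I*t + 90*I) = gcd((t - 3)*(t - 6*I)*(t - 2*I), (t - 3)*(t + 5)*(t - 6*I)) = t^2 + t*(-3 - 6*I) + 18*I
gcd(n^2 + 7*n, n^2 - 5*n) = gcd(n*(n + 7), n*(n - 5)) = n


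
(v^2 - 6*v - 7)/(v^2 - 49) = (v + 1)/(v + 7)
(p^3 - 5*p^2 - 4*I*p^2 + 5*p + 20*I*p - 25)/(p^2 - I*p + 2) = (p^2 - 5*p*(1 + I) + 25*I)/(p - 2*I)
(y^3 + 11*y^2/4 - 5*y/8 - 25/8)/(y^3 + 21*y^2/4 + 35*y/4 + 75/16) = 2*(y - 1)/(2*y + 3)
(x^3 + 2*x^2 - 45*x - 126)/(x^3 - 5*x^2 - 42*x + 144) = (x^2 - 4*x - 21)/(x^2 - 11*x + 24)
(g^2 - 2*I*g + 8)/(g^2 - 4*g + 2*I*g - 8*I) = (g - 4*I)/(g - 4)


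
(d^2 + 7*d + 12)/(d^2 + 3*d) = (d + 4)/d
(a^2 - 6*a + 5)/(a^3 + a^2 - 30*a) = (a - 1)/(a*(a + 6))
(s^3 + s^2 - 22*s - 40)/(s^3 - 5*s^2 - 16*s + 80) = (s + 2)/(s - 4)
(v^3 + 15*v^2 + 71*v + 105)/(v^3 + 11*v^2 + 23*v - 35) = (v + 3)/(v - 1)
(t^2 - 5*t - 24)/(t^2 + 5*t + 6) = (t - 8)/(t + 2)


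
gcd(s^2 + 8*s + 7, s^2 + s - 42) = s + 7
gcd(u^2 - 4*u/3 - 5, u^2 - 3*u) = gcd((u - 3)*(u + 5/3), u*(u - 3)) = u - 3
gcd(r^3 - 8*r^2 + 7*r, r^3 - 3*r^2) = r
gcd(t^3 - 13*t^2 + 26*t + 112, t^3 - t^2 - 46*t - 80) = t^2 - 6*t - 16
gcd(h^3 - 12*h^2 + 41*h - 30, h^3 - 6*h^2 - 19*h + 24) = h - 1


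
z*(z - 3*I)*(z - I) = z^3 - 4*I*z^2 - 3*z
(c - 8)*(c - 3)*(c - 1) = c^3 - 12*c^2 + 35*c - 24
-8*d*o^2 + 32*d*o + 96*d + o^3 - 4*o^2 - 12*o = (-8*d + o)*(o - 6)*(o + 2)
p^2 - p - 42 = (p - 7)*(p + 6)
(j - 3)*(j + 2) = j^2 - j - 6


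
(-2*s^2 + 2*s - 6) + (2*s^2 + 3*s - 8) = 5*s - 14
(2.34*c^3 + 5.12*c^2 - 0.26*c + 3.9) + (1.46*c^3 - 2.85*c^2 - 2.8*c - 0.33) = 3.8*c^3 + 2.27*c^2 - 3.06*c + 3.57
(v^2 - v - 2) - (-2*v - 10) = v^2 + v + 8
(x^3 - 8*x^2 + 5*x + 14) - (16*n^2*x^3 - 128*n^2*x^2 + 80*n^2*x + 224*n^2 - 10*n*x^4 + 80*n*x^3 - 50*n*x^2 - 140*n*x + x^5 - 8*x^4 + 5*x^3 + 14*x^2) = -16*n^2*x^3 + 128*n^2*x^2 - 80*n^2*x - 224*n^2 + 10*n*x^4 - 80*n*x^3 + 50*n*x^2 + 140*n*x - x^5 + 8*x^4 - 4*x^3 - 22*x^2 + 5*x + 14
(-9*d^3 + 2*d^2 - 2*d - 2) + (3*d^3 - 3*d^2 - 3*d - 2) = -6*d^3 - d^2 - 5*d - 4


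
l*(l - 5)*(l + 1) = l^3 - 4*l^2 - 5*l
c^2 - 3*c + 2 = (c - 2)*(c - 1)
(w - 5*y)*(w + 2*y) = w^2 - 3*w*y - 10*y^2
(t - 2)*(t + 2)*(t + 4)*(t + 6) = t^4 + 10*t^3 + 20*t^2 - 40*t - 96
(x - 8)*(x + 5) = x^2 - 3*x - 40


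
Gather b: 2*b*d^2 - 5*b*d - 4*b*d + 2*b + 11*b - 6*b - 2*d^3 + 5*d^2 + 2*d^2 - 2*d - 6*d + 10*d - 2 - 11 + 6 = b*(2*d^2 - 9*d + 7) - 2*d^3 + 7*d^2 + 2*d - 7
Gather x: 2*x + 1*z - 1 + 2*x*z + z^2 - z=x*(2*z + 2) + z^2 - 1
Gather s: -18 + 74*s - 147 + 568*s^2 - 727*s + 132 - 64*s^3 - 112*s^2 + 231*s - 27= -64*s^3 + 456*s^2 - 422*s - 60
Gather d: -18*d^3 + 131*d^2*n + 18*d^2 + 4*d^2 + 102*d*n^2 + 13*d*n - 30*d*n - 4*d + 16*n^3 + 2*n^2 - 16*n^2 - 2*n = -18*d^3 + d^2*(131*n + 22) + d*(102*n^2 - 17*n - 4) + 16*n^3 - 14*n^2 - 2*n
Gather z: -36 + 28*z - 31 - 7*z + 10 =21*z - 57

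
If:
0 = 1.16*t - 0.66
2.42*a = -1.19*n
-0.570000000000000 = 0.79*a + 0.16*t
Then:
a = -0.84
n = 1.70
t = 0.57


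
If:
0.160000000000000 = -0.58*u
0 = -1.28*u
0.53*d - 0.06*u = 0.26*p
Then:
No Solution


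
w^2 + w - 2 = (w - 1)*(w + 2)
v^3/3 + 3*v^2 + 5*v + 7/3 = (v/3 + 1/3)*(v + 1)*(v + 7)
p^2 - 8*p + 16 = (p - 4)^2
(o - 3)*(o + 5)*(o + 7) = o^3 + 9*o^2 - o - 105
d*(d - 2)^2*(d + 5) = d^4 + d^3 - 16*d^2 + 20*d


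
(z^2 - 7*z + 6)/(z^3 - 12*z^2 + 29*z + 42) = (z - 1)/(z^2 - 6*z - 7)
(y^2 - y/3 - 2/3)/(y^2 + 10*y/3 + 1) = (3*y^2 - y - 2)/(3*y^2 + 10*y + 3)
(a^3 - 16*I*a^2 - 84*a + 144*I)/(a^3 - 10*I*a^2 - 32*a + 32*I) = (a^2 - 12*I*a - 36)/(a^2 - 6*I*a - 8)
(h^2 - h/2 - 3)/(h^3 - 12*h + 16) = (h + 3/2)/(h^2 + 2*h - 8)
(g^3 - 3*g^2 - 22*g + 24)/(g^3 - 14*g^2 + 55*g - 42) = (g + 4)/(g - 7)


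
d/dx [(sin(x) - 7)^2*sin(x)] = (sin(x) - 7)*(3*sin(x) - 7)*cos(x)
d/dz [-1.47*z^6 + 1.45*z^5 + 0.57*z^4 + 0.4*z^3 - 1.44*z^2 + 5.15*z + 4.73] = -8.82*z^5 + 7.25*z^4 + 2.28*z^3 + 1.2*z^2 - 2.88*z + 5.15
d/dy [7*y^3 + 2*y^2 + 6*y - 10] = 21*y^2 + 4*y + 6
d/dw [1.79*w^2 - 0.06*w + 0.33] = 3.58*w - 0.06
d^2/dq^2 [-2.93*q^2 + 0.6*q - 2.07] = -5.86000000000000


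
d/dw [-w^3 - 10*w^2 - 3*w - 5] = -3*w^2 - 20*w - 3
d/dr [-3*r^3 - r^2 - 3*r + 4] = -9*r^2 - 2*r - 3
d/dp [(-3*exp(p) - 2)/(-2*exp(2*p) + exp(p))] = 2*(-3*exp(2*p) - 4*exp(p) + 1)*exp(-p)/(4*exp(2*p) - 4*exp(p) + 1)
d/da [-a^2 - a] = -2*a - 1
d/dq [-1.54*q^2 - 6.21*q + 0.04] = -3.08*q - 6.21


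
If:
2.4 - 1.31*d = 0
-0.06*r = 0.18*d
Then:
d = 1.83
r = -5.50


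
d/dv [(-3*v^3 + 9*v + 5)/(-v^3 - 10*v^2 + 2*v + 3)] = (30*v^4 + 6*v^3 + 78*v^2 + 100*v + 17)/(v^6 + 20*v^5 + 96*v^4 - 46*v^3 - 56*v^2 + 12*v + 9)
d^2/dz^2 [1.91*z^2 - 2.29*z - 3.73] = 3.82000000000000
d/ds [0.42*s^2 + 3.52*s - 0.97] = 0.84*s + 3.52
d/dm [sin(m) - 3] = cos(m)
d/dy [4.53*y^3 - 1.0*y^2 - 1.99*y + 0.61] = 13.59*y^2 - 2.0*y - 1.99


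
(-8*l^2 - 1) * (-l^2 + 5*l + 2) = 8*l^4 - 40*l^3 - 15*l^2 - 5*l - 2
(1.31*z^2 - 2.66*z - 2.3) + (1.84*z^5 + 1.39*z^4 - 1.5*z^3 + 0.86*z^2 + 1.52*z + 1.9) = 1.84*z^5 + 1.39*z^4 - 1.5*z^3 + 2.17*z^2 - 1.14*z - 0.4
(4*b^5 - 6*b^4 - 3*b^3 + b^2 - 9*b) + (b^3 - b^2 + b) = 4*b^5 - 6*b^4 - 2*b^3 - 8*b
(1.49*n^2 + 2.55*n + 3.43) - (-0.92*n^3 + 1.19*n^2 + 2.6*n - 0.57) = 0.92*n^3 + 0.3*n^2 - 0.0500000000000003*n + 4.0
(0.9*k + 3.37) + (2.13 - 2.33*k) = 5.5 - 1.43*k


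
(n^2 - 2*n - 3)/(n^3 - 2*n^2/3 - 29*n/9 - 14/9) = 9*(n - 3)/(9*n^2 - 15*n - 14)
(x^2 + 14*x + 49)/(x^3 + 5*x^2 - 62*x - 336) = (x + 7)/(x^2 - 2*x - 48)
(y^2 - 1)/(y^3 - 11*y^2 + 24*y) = (y^2 - 1)/(y*(y^2 - 11*y + 24))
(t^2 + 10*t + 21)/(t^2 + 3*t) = (t + 7)/t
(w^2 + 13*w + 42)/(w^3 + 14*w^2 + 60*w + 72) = (w + 7)/(w^2 + 8*w + 12)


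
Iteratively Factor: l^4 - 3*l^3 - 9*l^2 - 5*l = (l)*(l^3 - 3*l^2 - 9*l - 5) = l*(l - 5)*(l^2 + 2*l + 1) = l*(l - 5)*(l + 1)*(l + 1)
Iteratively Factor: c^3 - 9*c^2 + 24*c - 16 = (c - 4)*(c^2 - 5*c + 4) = (c - 4)^2*(c - 1)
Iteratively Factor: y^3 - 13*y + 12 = (y + 4)*(y^2 - 4*y + 3) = (y - 3)*(y + 4)*(y - 1)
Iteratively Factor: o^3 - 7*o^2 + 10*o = (o - 2)*(o^2 - 5*o) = o*(o - 2)*(o - 5)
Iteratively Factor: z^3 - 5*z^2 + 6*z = (z - 3)*(z^2 - 2*z) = (z - 3)*(z - 2)*(z)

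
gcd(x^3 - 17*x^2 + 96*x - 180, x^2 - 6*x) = x - 6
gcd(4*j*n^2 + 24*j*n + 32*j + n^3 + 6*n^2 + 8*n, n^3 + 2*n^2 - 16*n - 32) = n^2 + 6*n + 8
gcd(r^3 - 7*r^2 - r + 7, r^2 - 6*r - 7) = r^2 - 6*r - 7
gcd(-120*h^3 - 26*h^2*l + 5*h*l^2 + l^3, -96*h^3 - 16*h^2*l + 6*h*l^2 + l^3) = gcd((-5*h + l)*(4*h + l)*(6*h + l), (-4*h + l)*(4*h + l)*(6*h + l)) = 24*h^2 + 10*h*l + l^2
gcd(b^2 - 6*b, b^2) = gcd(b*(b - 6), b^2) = b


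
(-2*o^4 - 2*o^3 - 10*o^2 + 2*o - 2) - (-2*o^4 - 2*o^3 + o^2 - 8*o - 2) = -11*o^2 + 10*o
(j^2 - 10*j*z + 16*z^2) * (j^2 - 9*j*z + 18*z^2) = j^4 - 19*j^3*z + 124*j^2*z^2 - 324*j*z^3 + 288*z^4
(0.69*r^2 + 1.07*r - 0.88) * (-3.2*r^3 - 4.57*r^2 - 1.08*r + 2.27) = -2.208*r^5 - 6.5773*r^4 - 2.8191*r^3 + 4.4323*r^2 + 3.3793*r - 1.9976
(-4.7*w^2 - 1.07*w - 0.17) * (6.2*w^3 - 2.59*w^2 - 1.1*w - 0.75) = -29.14*w^5 + 5.539*w^4 + 6.8873*w^3 + 5.1423*w^2 + 0.9895*w + 0.1275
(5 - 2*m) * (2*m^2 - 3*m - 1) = -4*m^3 + 16*m^2 - 13*m - 5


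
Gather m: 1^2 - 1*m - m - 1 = -2*m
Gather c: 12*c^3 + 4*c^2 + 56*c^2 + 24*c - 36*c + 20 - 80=12*c^3 + 60*c^2 - 12*c - 60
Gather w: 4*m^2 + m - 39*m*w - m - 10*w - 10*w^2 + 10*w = 4*m^2 - 39*m*w - 10*w^2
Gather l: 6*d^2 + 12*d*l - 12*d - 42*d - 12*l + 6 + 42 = 6*d^2 - 54*d + l*(12*d - 12) + 48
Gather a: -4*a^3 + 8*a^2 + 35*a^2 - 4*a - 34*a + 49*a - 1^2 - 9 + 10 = -4*a^3 + 43*a^2 + 11*a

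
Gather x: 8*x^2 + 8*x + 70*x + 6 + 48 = 8*x^2 + 78*x + 54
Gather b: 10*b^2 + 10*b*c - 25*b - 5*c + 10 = 10*b^2 + b*(10*c - 25) - 5*c + 10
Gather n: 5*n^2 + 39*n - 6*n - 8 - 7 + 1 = 5*n^2 + 33*n - 14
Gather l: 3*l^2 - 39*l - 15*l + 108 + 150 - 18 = 3*l^2 - 54*l + 240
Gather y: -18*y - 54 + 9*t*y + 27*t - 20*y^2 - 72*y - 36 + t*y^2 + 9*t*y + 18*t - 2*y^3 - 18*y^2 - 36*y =45*t - 2*y^3 + y^2*(t - 38) + y*(18*t - 126) - 90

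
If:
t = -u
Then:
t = -u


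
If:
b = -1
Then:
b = -1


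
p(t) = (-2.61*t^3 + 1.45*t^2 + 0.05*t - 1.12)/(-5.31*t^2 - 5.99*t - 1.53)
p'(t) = (10.62*t + 5.99)*(-2.61*t^3 + 1.45*t^2 + 0.05*t - 1.12)/(-5.31*t^2 - 5.99*t - 1.53)^2 + (-7.83*t^2 + 2.9*t + 0.05)/(-5.31*t^2 - 5.99*t - 1.53)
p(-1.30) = -2.58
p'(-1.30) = -1.17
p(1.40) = 0.26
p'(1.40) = 0.28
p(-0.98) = -3.53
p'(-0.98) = -6.95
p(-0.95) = -3.77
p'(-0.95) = -8.96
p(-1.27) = -2.61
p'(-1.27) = -1.34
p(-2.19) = -2.39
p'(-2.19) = 0.19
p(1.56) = 0.31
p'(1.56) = 0.31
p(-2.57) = -2.48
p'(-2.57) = 0.29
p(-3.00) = -2.62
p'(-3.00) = 0.36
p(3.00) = 0.87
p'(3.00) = 0.43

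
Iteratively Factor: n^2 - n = (n - 1)*(n)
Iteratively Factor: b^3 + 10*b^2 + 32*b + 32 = (b + 4)*(b^2 + 6*b + 8) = (b + 4)^2*(b + 2)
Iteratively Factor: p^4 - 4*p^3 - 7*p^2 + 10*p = (p + 2)*(p^3 - 6*p^2 + 5*p) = p*(p + 2)*(p^2 - 6*p + 5) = p*(p - 5)*(p + 2)*(p - 1)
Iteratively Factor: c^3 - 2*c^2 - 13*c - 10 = (c + 2)*(c^2 - 4*c - 5) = (c - 5)*(c + 2)*(c + 1)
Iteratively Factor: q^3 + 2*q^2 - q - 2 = (q + 1)*(q^2 + q - 2) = (q + 1)*(q + 2)*(q - 1)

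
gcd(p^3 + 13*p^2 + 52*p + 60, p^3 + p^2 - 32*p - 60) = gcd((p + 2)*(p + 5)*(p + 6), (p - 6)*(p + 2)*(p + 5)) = p^2 + 7*p + 10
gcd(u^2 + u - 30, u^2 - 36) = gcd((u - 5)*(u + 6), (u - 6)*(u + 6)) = u + 6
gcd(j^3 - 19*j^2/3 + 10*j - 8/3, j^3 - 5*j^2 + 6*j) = j - 2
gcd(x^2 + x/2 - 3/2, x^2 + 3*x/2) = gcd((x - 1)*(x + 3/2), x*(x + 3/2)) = x + 3/2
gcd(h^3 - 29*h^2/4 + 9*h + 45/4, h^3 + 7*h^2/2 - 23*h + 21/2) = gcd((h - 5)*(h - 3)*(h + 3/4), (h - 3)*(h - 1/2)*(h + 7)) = h - 3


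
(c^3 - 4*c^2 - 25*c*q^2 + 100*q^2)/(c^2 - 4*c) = c - 25*q^2/c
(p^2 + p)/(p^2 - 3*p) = (p + 1)/(p - 3)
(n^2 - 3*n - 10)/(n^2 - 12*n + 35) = (n + 2)/(n - 7)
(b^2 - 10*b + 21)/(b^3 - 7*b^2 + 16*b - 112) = (b - 3)/(b^2 + 16)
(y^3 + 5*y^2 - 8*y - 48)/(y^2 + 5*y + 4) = (y^2 + y - 12)/(y + 1)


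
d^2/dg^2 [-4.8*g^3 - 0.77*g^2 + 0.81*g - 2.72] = -28.8*g - 1.54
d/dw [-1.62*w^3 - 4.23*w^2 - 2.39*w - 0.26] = -4.86*w^2 - 8.46*w - 2.39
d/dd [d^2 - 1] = 2*d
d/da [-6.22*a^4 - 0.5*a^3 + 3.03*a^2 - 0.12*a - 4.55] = -24.88*a^3 - 1.5*a^2 + 6.06*a - 0.12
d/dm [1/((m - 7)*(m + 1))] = 2*(3 - m)/(m^4 - 12*m^3 + 22*m^2 + 84*m + 49)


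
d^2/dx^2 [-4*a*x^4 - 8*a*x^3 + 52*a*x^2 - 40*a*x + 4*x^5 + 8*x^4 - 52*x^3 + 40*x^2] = -48*a*x^2 - 48*a*x + 104*a + 80*x^3 + 96*x^2 - 312*x + 80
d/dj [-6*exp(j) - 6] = -6*exp(j)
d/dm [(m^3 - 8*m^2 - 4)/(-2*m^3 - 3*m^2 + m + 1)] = (-19*m^4 + 2*m^3 - 29*m^2 - 40*m + 4)/(4*m^6 + 12*m^5 + 5*m^4 - 10*m^3 - 5*m^2 + 2*m + 1)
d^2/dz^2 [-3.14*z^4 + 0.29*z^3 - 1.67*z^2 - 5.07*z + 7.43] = -37.68*z^2 + 1.74*z - 3.34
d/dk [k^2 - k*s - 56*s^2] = 2*k - s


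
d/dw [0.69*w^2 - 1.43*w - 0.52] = 1.38*w - 1.43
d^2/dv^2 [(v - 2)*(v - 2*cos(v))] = 2*(v - 2)*cos(v) + 4*sin(v) + 2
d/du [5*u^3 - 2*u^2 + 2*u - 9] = 15*u^2 - 4*u + 2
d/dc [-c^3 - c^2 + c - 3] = -3*c^2 - 2*c + 1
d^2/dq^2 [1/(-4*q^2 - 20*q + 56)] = (q^2 + 5*q - (2*q + 5)^2 - 14)/(2*(q^2 + 5*q - 14)^3)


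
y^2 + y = y*(y + 1)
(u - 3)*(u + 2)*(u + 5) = u^3 + 4*u^2 - 11*u - 30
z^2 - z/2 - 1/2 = (z - 1)*(z + 1/2)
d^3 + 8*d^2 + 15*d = d*(d + 3)*(d + 5)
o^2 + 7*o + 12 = (o + 3)*(o + 4)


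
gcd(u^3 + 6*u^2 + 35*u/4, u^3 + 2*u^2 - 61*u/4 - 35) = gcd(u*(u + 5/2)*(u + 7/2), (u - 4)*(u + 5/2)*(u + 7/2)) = u^2 + 6*u + 35/4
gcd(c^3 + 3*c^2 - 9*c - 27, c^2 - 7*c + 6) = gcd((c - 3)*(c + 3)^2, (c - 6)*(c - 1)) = 1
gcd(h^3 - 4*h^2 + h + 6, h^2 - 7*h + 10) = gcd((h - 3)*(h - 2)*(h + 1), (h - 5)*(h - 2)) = h - 2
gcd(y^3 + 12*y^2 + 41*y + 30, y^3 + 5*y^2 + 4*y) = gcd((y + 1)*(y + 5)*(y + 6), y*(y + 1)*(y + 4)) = y + 1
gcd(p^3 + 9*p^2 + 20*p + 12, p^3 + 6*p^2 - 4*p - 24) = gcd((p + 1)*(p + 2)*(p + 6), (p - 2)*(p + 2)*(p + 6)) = p^2 + 8*p + 12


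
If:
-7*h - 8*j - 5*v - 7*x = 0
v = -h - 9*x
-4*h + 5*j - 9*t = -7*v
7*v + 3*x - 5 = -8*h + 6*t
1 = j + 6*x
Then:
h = 1051/1081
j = 331/1081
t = -5927/3243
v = -2176/1081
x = 125/1081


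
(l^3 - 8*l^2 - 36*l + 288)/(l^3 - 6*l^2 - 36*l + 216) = (l - 8)/(l - 6)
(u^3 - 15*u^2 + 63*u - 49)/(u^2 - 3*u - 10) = (-u^3 + 15*u^2 - 63*u + 49)/(-u^2 + 3*u + 10)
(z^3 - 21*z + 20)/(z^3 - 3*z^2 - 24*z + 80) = (z - 1)/(z - 4)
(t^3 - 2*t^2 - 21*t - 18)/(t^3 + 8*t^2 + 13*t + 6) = (t^2 - 3*t - 18)/(t^2 + 7*t + 6)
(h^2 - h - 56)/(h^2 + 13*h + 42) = (h - 8)/(h + 6)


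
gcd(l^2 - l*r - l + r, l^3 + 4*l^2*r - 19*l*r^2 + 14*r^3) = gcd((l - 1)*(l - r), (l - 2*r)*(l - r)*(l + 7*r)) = -l + r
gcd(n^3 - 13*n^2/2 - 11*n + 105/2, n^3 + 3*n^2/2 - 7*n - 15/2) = n^2 + n/2 - 15/2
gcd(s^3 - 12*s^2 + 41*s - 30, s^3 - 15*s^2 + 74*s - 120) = s^2 - 11*s + 30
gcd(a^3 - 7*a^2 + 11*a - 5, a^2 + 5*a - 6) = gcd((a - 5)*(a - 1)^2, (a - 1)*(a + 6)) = a - 1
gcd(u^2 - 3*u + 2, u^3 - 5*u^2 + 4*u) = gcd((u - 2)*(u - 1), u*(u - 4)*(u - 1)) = u - 1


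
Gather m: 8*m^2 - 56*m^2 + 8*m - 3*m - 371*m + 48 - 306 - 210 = -48*m^2 - 366*m - 468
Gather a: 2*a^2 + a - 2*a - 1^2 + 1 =2*a^2 - a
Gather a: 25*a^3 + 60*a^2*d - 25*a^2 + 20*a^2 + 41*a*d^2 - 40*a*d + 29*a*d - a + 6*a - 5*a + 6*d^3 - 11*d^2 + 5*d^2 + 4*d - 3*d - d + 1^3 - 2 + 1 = 25*a^3 + a^2*(60*d - 5) + a*(41*d^2 - 11*d) + 6*d^3 - 6*d^2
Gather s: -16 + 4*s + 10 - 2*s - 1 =2*s - 7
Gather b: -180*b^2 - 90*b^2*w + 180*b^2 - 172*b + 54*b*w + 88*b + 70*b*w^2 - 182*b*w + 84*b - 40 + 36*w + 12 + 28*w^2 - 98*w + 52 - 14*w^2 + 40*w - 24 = -90*b^2*w + b*(70*w^2 - 128*w) + 14*w^2 - 22*w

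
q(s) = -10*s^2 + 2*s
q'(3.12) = -60.40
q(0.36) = -0.58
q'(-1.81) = 38.20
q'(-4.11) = 84.20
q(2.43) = -54.19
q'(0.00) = 2.00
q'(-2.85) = 59.00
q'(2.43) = -46.60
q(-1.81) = -36.38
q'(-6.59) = 133.80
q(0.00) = 0.00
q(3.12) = -91.10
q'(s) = 2 - 20*s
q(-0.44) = -2.82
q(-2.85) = -86.92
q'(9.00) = -178.00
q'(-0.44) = 10.80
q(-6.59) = -447.46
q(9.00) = -792.00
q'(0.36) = -5.20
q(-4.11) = -177.14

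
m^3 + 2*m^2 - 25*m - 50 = (m - 5)*(m + 2)*(m + 5)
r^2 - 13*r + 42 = (r - 7)*(r - 6)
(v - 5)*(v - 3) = v^2 - 8*v + 15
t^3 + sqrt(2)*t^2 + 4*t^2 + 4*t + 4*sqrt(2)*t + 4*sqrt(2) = (t + 2)^2*(t + sqrt(2))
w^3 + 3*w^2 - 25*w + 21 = (w - 3)*(w - 1)*(w + 7)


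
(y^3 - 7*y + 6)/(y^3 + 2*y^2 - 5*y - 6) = (y - 1)/(y + 1)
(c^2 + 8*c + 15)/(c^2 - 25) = (c + 3)/(c - 5)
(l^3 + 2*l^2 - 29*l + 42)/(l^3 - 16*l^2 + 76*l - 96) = (l^2 + 4*l - 21)/(l^2 - 14*l + 48)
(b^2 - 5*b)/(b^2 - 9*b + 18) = b*(b - 5)/(b^2 - 9*b + 18)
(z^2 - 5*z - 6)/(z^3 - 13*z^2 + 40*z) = (z^2 - 5*z - 6)/(z*(z^2 - 13*z + 40))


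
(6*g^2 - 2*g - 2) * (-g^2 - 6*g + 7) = -6*g^4 - 34*g^3 + 56*g^2 - 2*g - 14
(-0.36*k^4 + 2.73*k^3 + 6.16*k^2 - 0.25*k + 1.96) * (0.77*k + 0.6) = -0.2772*k^5 + 1.8861*k^4 + 6.3812*k^3 + 3.5035*k^2 + 1.3592*k + 1.176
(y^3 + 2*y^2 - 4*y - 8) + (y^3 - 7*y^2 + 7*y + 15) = 2*y^3 - 5*y^2 + 3*y + 7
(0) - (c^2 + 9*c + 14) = -c^2 - 9*c - 14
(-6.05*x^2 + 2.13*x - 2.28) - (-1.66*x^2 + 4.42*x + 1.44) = -4.39*x^2 - 2.29*x - 3.72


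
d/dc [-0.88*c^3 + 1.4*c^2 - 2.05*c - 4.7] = -2.64*c^2 + 2.8*c - 2.05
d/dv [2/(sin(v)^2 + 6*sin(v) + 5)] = -4*(sin(v) + 3)*cos(v)/(sin(v)^2 + 6*sin(v) + 5)^2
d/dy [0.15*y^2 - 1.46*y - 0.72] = 0.3*y - 1.46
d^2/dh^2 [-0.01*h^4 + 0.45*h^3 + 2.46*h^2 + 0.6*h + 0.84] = -0.12*h^2 + 2.7*h + 4.92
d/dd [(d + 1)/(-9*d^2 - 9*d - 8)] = (9*d^2 + 18*d + 1)/(81*d^4 + 162*d^3 + 225*d^2 + 144*d + 64)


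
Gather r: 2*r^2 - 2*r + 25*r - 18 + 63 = 2*r^2 + 23*r + 45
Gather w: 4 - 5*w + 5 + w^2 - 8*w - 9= w^2 - 13*w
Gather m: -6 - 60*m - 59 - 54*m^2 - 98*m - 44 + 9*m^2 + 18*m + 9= -45*m^2 - 140*m - 100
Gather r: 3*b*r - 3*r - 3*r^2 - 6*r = -3*r^2 + r*(3*b - 9)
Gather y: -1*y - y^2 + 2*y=-y^2 + y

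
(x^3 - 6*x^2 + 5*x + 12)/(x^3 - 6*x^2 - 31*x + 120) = (x^2 - 3*x - 4)/(x^2 - 3*x - 40)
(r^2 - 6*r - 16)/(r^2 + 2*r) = (r - 8)/r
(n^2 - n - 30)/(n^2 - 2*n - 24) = (n + 5)/(n + 4)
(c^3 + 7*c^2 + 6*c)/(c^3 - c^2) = (c^2 + 7*c + 6)/(c*(c - 1))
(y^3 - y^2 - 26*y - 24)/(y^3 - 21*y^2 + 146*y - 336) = (y^2 + 5*y + 4)/(y^2 - 15*y + 56)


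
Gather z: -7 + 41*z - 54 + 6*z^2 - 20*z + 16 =6*z^2 + 21*z - 45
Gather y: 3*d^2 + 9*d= 3*d^2 + 9*d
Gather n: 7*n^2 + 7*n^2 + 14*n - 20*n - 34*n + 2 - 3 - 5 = 14*n^2 - 40*n - 6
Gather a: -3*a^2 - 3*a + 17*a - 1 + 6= -3*a^2 + 14*a + 5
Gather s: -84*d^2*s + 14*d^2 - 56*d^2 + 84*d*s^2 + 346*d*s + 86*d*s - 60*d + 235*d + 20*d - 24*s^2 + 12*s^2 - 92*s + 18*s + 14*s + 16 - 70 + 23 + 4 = -42*d^2 + 195*d + s^2*(84*d - 12) + s*(-84*d^2 + 432*d - 60) - 27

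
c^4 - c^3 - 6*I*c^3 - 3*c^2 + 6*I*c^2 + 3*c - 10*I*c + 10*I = (c - 1)*(c - 5*I)*(c - 2*I)*(c + I)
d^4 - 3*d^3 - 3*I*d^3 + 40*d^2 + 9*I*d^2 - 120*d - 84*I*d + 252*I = (d - 3)*(d - 7*I)*(d - 2*I)*(d + 6*I)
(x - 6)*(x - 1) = x^2 - 7*x + 6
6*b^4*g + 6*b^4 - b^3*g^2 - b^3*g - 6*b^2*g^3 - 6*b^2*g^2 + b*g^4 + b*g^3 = (-6*b + g)*(-b + g)*(b + g)*(b*g + b)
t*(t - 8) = t^2 - 8*t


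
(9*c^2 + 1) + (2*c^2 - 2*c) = 11*c^2 - 2*c + 1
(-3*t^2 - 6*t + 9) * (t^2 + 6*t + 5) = -3*t^4 - 24*t^3 - 42*t^2 + 24*t + 45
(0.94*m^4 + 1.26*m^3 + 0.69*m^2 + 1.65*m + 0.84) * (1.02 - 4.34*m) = -4.0796*m^5 - 4.5096*m^4 - 1.7094*m^3 - 6.4572*m^2 - 1.9626*m + 0.8568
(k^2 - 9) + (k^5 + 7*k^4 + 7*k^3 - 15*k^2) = k^5 + 7*k^4 + 7*k^3 - 14*k^2 - 9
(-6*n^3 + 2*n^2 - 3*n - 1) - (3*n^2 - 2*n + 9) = -6*n^3 - n^2 - n - 10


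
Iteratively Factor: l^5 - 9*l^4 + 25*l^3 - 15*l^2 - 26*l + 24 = (l - 1)*(l^4 - 8*l^3 + 17*l^2 + 2*l - 24) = (l - 3)*(l - 1)*(l^3 - 5*l^2 + 2*l + 8) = (l - 3)*(l - 1)*(l + 1)*(l^2 - 6*l + 8) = (l - 3)*(l - 2)*(l - 1)*(l + 1)*(l - 4)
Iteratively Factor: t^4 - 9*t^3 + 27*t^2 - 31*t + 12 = (t - 1)*(t^3 - 8*t^2 + 19*t - 12) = (t - 1)^2*(t^2 - 7*t + 12) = (t - 4)*(t - 1)^2*(t - 3)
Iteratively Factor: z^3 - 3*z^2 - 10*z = (z - 5)*(z^2 + 2*z) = z*(z - 5)*(z + 2)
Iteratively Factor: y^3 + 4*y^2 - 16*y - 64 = (y + 4)*(y^2 - 16) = (y + 4)^2*(y - 4)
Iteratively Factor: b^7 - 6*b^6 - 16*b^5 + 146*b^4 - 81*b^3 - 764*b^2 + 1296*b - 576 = (b - 1)*(b^6 - 5*b^5 - 21*b^4 + 125*b^3 + 44*b^2 - 720*b + 576) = (b - 4)*(b - 1)*(b^5 - b^4 - 25*b^3 + 25*b^2 + 144*b - 144) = (b - 4)*(b - 1)*(b + 4)*(b^4 - 5*b^3 - 5*b^2 + 45*b - 36) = (b - 4)*(b - 1)*(b + 3)*(b + 4)*(b^3 - 8*b^2 + 19*b - 12) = (b - 4)*(b - 1)^2*(b + 3)*(b + 4)*(b^2 - 7*b + 12) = (b - 4)^2*(b - 1)^2*(b + 3)*(b + 4)*(b - 3)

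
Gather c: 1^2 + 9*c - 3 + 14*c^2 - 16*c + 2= 14*c^2 - 7*c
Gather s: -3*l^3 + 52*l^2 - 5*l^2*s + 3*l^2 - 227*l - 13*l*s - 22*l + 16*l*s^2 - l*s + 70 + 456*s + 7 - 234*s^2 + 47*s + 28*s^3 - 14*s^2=-3*l^3 + 55*l^2 - 249*l + 28*s^3 + s^2*(16*l - 248) + s*(-5*l^2 - 14*l + 503) + 77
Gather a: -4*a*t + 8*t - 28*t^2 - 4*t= -4*a*t - 28*t^2 + 4*t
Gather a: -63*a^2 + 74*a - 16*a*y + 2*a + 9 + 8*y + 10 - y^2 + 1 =-63*a^2 + a*(76 - 16*y) - y^2 + 8*y + 20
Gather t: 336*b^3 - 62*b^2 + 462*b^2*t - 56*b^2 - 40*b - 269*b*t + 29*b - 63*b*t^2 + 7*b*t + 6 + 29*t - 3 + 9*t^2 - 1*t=336*b^3 - 118*b^2 - 11*b + t^2*(9 - 63*b) + t*(462*b^2 - 262*b + 28) + 3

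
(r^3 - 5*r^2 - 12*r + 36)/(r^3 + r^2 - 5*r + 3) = (r^2 - 8*r + 12)/(r^2 - 2*r + 1)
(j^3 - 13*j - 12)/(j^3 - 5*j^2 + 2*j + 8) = (j + 3)/(j - 2)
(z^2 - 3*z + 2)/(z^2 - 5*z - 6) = (-z^2 + 3*z - 2)/(-z^2 + 5*z + 6)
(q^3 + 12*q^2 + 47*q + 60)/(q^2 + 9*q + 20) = q + 3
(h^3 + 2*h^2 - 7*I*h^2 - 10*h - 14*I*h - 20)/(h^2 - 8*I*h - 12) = (h^2 + h*(2 - 5*I) - 10*I)/(h - 6*I)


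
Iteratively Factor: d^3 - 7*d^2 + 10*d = (d)*(d^2 - 7*d + 10) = d*(d - 5)*(d - 2)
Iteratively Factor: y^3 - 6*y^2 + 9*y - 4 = (y - 1)*(y^2 - 5*y + 4) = (y - 1)^2*(y - 4)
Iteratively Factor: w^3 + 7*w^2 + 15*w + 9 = (w + 3)*(w^2 + 4*w + 3) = (w + 3)^2*(w + 1)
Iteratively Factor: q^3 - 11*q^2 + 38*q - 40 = (q - 2)*(q^2 - 9*q + 20) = (q - 5)*(q - 2)*(q - 4)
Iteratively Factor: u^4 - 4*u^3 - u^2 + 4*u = (u)*(u^3 - 4*u^2 - u + 4) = u*(u - 1)*(u^2 - 3*u - 4) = u*(u - 1)*(u + 1)*(u - 4)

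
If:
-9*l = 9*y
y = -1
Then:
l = 1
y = -1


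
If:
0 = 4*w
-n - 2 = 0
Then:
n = -2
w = 0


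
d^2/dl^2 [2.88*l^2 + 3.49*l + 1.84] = 5.76000000000000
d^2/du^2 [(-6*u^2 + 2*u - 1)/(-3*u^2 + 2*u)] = 2*(18*u^3 + 27*u^2 - 18*u + 4)/(u^3*(27*u^3 - 54*u^2 + 36*u - 8))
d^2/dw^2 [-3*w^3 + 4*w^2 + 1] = 8 - 18*w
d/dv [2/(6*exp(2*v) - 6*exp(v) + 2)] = (3 - 6*exp(v))*exp(v)/(3*exp(2*v) - 3*exp(v) + 1)^2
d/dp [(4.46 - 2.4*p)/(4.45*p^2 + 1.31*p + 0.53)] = (10.68*p^2 - 39.694*p - 7.1146)/(19.8025*p^4 + 11.659*p^3 + 6.4331*p^2 + 1.3886*p + 0.2809)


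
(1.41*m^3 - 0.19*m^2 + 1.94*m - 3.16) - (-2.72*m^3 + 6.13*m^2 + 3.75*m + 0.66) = 4.13*m^3 - 6.32*m^2 - 1.81*m - 3.82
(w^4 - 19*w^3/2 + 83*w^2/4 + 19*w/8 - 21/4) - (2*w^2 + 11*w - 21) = w^4 - 19*w^3/2 + 75*w^2/4 - 69*w/8 + 63/4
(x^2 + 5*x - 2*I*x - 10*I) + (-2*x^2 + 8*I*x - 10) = -x^2 + 5*x + 6*I*x - 10 - 10*I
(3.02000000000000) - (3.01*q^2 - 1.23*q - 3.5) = -3.01*q^2 + 1.23*q + 6.52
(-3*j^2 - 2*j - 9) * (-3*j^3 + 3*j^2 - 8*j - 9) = 9*j^5 - 3*j^4 + 45*j^3 + 16*j^2 + 90*j + 81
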